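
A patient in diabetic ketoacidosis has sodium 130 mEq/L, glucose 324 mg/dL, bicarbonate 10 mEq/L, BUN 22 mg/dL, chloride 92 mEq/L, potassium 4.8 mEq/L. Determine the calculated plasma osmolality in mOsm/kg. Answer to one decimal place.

Calculated osmolality = 2·Na + glucose/18 + BUN/2.8
= 2·130 + 324/18 + 22/2.8
= 260 + 18 + 7.86
= 285.86 mOsm/kg

285.9 mOsm/kg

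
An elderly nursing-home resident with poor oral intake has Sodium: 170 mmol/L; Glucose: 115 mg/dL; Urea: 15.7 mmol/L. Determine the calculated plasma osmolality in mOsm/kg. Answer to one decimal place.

362.1 mOsm/kg

Calculated osmolality = 2·Na + glucose/18 + urea
= 2·170 + 115/18 + 15.7
= 340 + 6.39 + 15.70
= 362.09 mOsm/kg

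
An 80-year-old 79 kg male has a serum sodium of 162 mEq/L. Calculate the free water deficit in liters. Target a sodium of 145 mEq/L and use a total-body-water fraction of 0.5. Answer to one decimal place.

4.6 L

TBW = 0.5 · 79 = 39.5 L
Free water deficit = TBW · (Na/145 − 1)
= 39.5 · (162/145 − 1)
= 39.5 · 0.1172
= 4.63 L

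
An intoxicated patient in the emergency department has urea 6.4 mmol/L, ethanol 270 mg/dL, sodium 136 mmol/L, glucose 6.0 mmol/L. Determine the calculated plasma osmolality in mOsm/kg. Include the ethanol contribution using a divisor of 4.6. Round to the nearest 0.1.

343.1 mOsm/kg

Calculated osmolality = 2·Na + glucose + urea + ethanol/4.6
= 2·136 + 6 + 6.4 + 270/4.6
= 272 + 6 + 6.40 + 58.70
= 343.1 mOsm/kg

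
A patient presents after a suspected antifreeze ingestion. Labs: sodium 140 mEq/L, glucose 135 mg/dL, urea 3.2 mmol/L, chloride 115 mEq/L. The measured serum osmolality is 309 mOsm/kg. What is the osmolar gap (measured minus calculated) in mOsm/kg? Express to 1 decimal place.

18.3 mOsm/kg

Calculated osmolality = 2·Na + glucose/18 + urea
= 2·140 + 135/18 + 3.2
= 280 + 7.50 + 3.20
= 290.7 mOsm/kg ≈ 290.7 mOsm/kg
Osmolar gap = measured − calculated = 309 − 290.7 = 18.3 mOsm/kg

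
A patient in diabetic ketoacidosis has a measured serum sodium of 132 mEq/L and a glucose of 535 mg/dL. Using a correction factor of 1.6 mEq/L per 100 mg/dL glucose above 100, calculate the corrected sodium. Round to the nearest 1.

Corrected Na = measured Na + 1.6 · (glucose − 100)/100
= 132 + 1.6 · (535 − 100)/100
= 132 + 7
= 139 mEq/L

139 mEq/L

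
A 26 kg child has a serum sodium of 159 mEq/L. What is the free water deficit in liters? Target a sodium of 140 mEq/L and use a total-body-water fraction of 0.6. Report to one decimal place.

TBW = 0.6 · 26 = 15.6 L
Free water deficit = TBW · (Na/140 − 1)
= 15.6 · (159/140 − 1)
= 15.6 · 0.1357
= 2.12 L

2.1 L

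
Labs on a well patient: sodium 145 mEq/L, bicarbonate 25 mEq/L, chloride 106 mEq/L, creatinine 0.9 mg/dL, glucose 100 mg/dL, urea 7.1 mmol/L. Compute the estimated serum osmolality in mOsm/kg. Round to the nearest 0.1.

Calculated osmolality = 2·Na + glucose/18 + urea
= 2·145 + 100/18 + 7.1
= 290 + 5.56 + 7.10
= 302.66 mOsm/kg

302.7 mOsm/kg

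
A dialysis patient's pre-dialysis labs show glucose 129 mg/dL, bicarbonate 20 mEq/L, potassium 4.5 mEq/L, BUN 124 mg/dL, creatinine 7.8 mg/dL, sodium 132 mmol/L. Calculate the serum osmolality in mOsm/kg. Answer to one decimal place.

315.5 mOsm/kg

Calculated osmolality = 2·Na + glucose/18 + BUN/2.8
= 2·132 + 129/18 + 124/2.8
= 264 + 7.17 + 44.29
= 315.46 mOsm/kg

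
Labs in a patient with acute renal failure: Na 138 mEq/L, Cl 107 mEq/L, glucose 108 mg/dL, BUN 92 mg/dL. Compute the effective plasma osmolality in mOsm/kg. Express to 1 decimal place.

Effective osmolality excludes urea (freely permeant across cell membranes):
2·Na + glucose/18
= 2·138 + 108/18
= 276 + 6
= 282 mOsm/kg

282.0 mOsm/kg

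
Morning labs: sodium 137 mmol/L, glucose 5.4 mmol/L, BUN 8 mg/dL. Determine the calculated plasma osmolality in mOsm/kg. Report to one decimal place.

Calculated osmolality = 2·Na + glucose + BUN/2.8
= 2·137 + 5.4 + 8/2.8
= 274 + 5.40 + 2.86
= 282.26 mOsm/kg

282.3 mOsm/kg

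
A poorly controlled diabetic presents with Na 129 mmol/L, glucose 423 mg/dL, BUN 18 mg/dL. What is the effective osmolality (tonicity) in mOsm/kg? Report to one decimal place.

281.5 mOsm/kg

Effective osmolality excludes urea (freely permeant across cell membranes):
2·Na + glucose/18
= 2·129 + 423/18
= 258 + 23.5
= 281.5 mOsm/kg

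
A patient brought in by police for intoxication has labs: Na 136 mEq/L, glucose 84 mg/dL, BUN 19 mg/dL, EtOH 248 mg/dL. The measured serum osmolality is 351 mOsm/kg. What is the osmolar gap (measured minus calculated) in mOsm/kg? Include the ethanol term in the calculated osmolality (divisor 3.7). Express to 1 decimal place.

Calculated osmolality = 2·Na + glucose/18 + BUN/2.8 + ethanol/3.7
= 2·136 + 84/18 + 19/2.8 + 248/3.7
= 272 + 4.67 + 6.79 + 67.03
= 350.49 mOsm/kg ≈ 350.5 mOsm/kg
Osmolar gap = measured − calculated = 351 − 350.5 = 0.5 mOsm/kg

0.5 mOsm/kg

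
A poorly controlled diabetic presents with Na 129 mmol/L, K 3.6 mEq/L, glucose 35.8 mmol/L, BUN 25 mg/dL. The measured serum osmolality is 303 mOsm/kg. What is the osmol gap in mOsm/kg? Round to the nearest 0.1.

Calculated osmolality = 2·Na + glucose + BUN/2.8
= 2·129 + 35.8 + 25/2.8
= 258 + 35.80 + 8.93
= 302.73 mOsm/kg ≈ 302.7 mOsm/kg
Osmolar gap = measured − calculated = 303 − 302.7 = 0.3 mOsm/kg

0.3 mOsm/kg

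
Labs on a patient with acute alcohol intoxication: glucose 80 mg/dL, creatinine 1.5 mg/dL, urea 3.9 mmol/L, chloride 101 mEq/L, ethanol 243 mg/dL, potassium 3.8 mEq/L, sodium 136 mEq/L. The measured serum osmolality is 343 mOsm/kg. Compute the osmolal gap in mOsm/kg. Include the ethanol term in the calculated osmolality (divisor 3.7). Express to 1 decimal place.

Calculated osmolality = 2·Na + glucose/18 + urea + ethanol/3.7
= 2·136 + 80/18 + 3.9 + 243/3.7
= 272 + 4.44 + 3.90 + 65.68
= 346.02 mOsm/kg ≈ 346.0 mOsm/kg
Osmolar gap = measured − calculated = 343 − 346.0 = -3.0 mOsm/kg

-3.0 mOsm/kg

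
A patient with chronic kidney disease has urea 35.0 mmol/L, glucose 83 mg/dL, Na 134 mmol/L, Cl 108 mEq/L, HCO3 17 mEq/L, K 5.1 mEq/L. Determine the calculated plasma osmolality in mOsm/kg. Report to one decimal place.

307.6 mOsm/kg

Calculated osmolality = 2·Na + glucose/18 + urea
= 2·134 + 83/18 + 35
= 268 + 4.61 + 35
= 307.61 mOsm/kg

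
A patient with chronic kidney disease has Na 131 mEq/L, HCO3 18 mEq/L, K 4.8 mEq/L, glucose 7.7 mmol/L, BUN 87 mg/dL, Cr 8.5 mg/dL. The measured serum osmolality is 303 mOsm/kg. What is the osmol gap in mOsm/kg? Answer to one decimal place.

2.2 mOsm/kg

Calculated osmolality = 2·Na + glucose + BUN/2.8
= 2·131 + 7.7 + 87/2.8
= 262 + 7.70 + 31.07
= 300.77 mOsm/kg ≈ 300.8 mOsm/kg
Osmolar gap = measured − calculated = 303 − 300.8 = 2.2 mOsm/kg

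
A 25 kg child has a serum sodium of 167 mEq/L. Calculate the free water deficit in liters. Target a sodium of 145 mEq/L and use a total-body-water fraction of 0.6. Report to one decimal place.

TBW = 0.6 · 25 = 15 L
Free water deficit = TBW · (Na/145 − 1)
= 15 · (167/145 − 1)
= 15 · 0.1517
= 2.28 L

2.3 L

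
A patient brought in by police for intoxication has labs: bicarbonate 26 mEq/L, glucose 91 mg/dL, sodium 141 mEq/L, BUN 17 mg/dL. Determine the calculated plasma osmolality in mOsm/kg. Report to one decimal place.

293.1 mOsm/kg

Calculated osmolality = 2·Na + glucose/18 + BUN/2.8
= 2·141 + 91/18 + 17/2.8
= 282 + 5.06 + 6.07
= 293.13 mOsm/kg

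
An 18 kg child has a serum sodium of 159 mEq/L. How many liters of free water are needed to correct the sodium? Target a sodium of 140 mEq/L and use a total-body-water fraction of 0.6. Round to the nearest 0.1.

TBW = 0.6 · 18 = 10.8 L
Free water deficit = TBW · (Na/140 − 1)
= 10.8 · (159/140 − 1)
= 10.8 · 0.1357
= 1.47 L

1.5 L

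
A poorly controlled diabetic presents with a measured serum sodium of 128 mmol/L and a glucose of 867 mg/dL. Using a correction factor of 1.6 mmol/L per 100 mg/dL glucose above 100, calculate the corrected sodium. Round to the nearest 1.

Corrected Na = measured Na + 1.6 · (glucose − 100)/100
= 128 + 1.6 · (867 − 100)/100
= 128 + 12.3
= 140.3 mmol/L

140 mmol/L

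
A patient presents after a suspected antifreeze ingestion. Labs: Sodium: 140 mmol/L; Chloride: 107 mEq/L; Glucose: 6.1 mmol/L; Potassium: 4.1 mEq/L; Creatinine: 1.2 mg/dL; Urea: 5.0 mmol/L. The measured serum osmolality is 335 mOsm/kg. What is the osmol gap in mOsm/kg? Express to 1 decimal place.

43.9 mOsm/kg

Calculated osmolality = 2·Na + glucose + urea
= 2·140 + 6.1 + 5
= 280 + 6.10 + 5
= 291.1 mOsm/kg ≈ 291.1 mOsm/kg
Osmolar gap = measured − calculated = 335 − 291.1 = 43.9 mOsm/kg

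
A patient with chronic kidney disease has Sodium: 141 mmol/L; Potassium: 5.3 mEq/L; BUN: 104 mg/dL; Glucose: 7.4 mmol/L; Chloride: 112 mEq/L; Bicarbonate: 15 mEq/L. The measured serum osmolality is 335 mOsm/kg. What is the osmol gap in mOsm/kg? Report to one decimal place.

8.5 mOsm/kg

Calculated osmolality = 2·Na + glucose + BUN/2.8
= 2·141 + 7.4 + 104/2.8
= 282 + 7.40 + 37.14
= 326.54 mOsm/kg ≈ 326.5 mOsm/kg
Osmolar gap = measured − calculated = 335 − 326.5 = 8.5 mOsm/kg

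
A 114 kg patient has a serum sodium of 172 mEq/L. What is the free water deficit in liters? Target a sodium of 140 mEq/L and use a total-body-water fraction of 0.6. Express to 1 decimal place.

15.6 L

TBW = 0.6 · 114 = 68.4 L
Free water deficit = TBW · (Na/140 − 1)
= 68.4 · (172/140 − 1)
= 68.4 · 0.2286
= 15.64 L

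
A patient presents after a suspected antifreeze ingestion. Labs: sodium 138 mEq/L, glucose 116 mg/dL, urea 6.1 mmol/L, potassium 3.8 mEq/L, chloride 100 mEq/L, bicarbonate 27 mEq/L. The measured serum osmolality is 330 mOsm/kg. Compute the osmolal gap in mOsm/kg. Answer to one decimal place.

41.5 mOsm/kg

Calculated osmolality = 2·Na + glucose/18 + urea
= 2·138 + 116/18 + 6.1
= 276 + 6.44 + 6.10
= 288.54 mOsm/kg ≈ 288.5 mOsm/kg
Osmolar gap = measured − calculated = 330 − 288.5 = 41.5 mOsm/kg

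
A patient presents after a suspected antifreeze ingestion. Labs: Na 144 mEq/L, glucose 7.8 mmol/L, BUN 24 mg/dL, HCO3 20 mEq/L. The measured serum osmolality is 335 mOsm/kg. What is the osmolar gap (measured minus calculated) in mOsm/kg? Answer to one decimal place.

30.6 mOsm/kg

Calculated osmolality = 2·Na + glucose + BUN/2.8
= 2·144 + 7.8 + 24/2.8
= 288 + 7.80 + 8.57
= 304.37 mOsm/kg ≈ 304.4 mOsm/kg
Osmolar gap = measured − calculated = 335 − 304.4 = 30.6 mOsm/kg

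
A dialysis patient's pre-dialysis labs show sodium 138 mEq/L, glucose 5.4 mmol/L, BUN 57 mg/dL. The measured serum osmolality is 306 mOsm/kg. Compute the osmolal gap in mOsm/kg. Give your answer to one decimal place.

Calculated osmolality = 2·Na + glucose + BUN/2.8
= 2·138 + 5.4 + 57/2.8
= 276 + 5.40 + 20.36
= 301.76 mOsm/kg ≈ 301.8 mOsm/kg
Osmolar gap = measured − calculated = 306 − 301.8 = 4.2 mOsm/kg

4.2 mOsm/kg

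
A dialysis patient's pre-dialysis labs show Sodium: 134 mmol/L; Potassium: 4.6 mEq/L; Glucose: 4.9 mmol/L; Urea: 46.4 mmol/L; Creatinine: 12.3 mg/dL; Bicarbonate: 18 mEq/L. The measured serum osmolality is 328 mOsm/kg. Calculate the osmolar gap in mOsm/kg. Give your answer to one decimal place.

8.7 mOsm/kg

Calculated osmolality = 2·Na + glucose + urea
= 2·134 + 4.9 + 46.4
= 268 + 4.90 + 46.40
= 319.3 mOsm/kg ≈ 319.3 mOsm/kg
Osmolar gap = measured − calculated = 328 − 319.3 = 8.7 mOsm/kg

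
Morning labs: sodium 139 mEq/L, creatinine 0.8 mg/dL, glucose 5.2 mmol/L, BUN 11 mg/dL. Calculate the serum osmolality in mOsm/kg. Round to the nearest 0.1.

287.1 mOsm/kg

Calculated osmolality = 2·Na + glucose + BUN/2.8
= 2·139 + 5.2 + 11/2.8
= 278 + 5.20 + 3.93
= 287.13 mOsm/kg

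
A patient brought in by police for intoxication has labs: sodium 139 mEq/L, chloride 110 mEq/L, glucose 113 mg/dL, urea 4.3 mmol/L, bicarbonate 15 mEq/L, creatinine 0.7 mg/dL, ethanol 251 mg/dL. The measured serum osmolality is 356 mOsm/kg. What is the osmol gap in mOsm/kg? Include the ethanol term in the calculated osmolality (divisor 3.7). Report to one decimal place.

Calculated osmolality = 2·Na + glucose/18 + urea + ethanol/3.7
= 2·139 + 113/18 + 4.3 + 251/3.7
= 278 + 6.28 + 4.30 + 67.84
= 356.42 mOsm/kg ≈ 356.4 mOsm/kg
Osmolar gap = measured − calculated = 356 − 356.4 = -0.4 mOsm/kg

-0.4 mOsm/kg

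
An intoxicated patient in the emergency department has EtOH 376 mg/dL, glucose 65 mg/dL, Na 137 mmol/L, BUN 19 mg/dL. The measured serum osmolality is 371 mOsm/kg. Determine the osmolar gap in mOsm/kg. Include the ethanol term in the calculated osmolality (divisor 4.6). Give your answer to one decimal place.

Calculated osmolality = 2·Na + glucose/18 + BUN/2.8 + ethanol/4.6
= 2·137 + 65/18 + 19/2.8 + 376/4.6
= 274 + 3.61 + 6.79 + 81.74
= 366.14 mOsm/kg ≈ 366.1 mOsm/kg
Osmolar gap = measured − calculated = 371 − 366.1 = 4.9 mOsm/kg

4.9 mOsm/kg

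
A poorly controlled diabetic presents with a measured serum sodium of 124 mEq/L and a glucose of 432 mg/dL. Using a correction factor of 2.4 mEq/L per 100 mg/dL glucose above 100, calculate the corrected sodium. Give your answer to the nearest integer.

Corrected Na = measured Na + 2.4 · (glucose − 100)/100
= 124 + 2.4 · (432 − 100)/100
= 124 + 8
= 132 mEq/L

132 mEq/L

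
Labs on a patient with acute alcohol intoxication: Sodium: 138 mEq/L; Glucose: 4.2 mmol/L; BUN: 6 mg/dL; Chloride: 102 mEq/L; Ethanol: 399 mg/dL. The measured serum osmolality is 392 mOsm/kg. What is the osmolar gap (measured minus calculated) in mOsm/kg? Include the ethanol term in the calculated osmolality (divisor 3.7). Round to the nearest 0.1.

Calculated osmolality = 2·Na + glucose + BUN/2.8 + ethanol/3.7
= 2·138 + 4.2 + 6/2.8 + 399/3.7
= 276 + 4.20 + 2.14 + 107.84
= 390.18 mOsm/kg ≈ 390.2 mOsm/kg
Osmolar gap = measured − calculated = 392 − 390.2 = 1.8 mOsm/kg

1.8 mOsm/kg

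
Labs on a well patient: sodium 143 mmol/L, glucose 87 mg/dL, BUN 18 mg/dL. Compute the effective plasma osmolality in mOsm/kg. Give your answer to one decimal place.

290.8 mOsm/kg

Effective osmolality excludes urea (freely permeant across cell membranes):
2·Na + glucose/18
= 2·143 + 87/18
= 286 + 4.83
= 290.83 mOsm/kg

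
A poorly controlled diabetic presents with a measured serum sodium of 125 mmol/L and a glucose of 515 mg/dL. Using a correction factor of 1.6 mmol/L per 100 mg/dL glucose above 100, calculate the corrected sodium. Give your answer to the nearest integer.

132 mmol/L

Corrected Na = measured Na + 1.6 · (glucose − 100)/100
= 125 + 1.6 · (515 − 100)/100
= 125 + 6.6
= 131.6 mmol/L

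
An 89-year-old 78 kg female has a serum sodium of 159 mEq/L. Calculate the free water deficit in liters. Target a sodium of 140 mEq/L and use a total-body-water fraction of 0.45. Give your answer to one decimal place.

TBW = 0.45 · 78 = 35.1 L
Free water deficit = TBW · (Na/140 − 1)
= 35.1 · (159/140 − 1)
= 35.1 · 0.1357
= 4.76 L

4.8 L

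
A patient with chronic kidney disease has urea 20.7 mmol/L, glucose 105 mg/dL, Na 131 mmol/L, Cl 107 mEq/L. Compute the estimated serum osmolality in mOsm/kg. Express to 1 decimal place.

Calculated osmolality = 2·Na + glucose/18 + urea
= 2·131 + 105/18 + 20.7
= 262 + 5.83 + 20.70
= 288.53 mOsm/kg

288.5 mOsm/kg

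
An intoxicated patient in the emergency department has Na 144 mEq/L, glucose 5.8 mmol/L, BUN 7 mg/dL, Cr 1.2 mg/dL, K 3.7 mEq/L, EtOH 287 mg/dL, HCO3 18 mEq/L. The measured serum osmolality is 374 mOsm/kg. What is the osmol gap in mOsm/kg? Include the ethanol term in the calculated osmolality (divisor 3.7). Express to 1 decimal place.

0.1 mOsm/kg

Calculated osmolality = 2·Na + glucose + BUN/2.8 + ethanol/3.7
= 2·144 + 5.8 + 7/2.8 + 287/3.7
= 288 + 5.80 + 2.50 + 77.57
= 373.87 mOsm/kg ≈ 373.9 mOsm/kg
Osmolar gap = measured − calculated = 374 − 373.9 = 0.1 mOsm/kg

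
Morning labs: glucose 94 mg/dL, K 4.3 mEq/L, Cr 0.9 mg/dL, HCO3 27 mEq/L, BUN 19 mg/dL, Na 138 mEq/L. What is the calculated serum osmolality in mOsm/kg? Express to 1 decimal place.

288.0 mOsm/kg

Calculated osmolality = 2·Na + glucose/18 + BUN/2.8
= 2·138 + 94/18 + 19/2.8
= 276 + 5.22 + 6.79
= 288.01 mOsm/kg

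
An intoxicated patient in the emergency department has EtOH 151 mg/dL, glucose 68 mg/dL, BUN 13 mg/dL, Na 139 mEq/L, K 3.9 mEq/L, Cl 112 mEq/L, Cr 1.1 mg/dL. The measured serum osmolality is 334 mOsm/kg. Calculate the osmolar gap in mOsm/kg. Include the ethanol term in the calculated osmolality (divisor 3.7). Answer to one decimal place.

6.8 mOsm/kg

Calculated osmolality = 2·Na + glucose/18 + BUN/2.8 + ethanol/3.7
= 2·139 + 68/18 + 13/2.8 + 151/3.7
= 278 + 3.78 + 4.64 + 40.81
= 327.23 mOsm/kg ≈ 327.2 mOsm/kg
Osmolar gap = measured − calculated = 334 − 327.2 = 6.8 mOsm/kg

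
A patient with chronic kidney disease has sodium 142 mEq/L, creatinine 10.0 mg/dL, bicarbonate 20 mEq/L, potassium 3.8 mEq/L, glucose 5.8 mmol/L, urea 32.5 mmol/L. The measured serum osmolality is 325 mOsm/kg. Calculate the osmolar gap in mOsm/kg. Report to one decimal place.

Calculated osmolality = 2·Na + glucose + urea
= 2·142 + 5.8 + 32.5
= 284 + 5.80 + 32.50
= 322.3 mOsm/kg ≈ 322.3 mOsm/kg
Osmolar gap = measured − calculated = 325 − 322.3 = 2.7 mOsm/kg

2.7 mOsm/kg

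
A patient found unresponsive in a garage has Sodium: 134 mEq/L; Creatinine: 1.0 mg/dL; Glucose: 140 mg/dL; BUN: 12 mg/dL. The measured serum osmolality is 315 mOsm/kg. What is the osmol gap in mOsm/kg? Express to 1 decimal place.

Calculated osmolality = 2·Na + glucose/18 + BUN/2.8
= 2·134 + 140/18 + 12/2.8
= 268 + 7.78 + 4.29
= 280.07 mOsm/kg ≈ 280.1 mOsm/kg
Osmolar gap = measured − calculated = 315 − 280.1 = 34.9 mOsm/kg

34.9 mOsm/kg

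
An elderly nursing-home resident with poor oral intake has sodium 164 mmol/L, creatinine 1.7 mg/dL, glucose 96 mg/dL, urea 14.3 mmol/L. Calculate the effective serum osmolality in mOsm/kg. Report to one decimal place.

Effective osmolality excludes urea (freely permeant across cell membranes):
2·Na + glucose/18
= 2·164 + 96/18
= 328 + 5.33
= 333.33 mOsm/kg

333.3 mOsm/kg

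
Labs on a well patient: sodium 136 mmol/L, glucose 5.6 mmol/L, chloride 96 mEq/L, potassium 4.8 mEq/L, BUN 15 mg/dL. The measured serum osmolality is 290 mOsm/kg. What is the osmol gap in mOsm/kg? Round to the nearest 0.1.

Calculated osmolality = 2·Na + glucose + BUN/2.8
= 2·136 + 5.6 + 15/2.8
= 272 + 5.60 + 5.36
= 282.96 mOsm/kg ≈ 283.0 mOsm/kg
Osmolar gap = measured − calculated = 290 − 283.0 = 7.0 mOsm/kg

7.0 mOsm/kg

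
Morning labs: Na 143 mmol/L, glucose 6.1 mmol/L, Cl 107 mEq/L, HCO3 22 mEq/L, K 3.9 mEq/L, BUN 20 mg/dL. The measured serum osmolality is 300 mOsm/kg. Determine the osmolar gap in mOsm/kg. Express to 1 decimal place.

0.8 mOsm/kg

Calculated osmolality = 2·Na + glucose + BUN/2.8
= 2·143 + 6.1 + 20/2.8
= 286 + 6.10 + 7.14
= 299.24 mOsm/kg ≈ 299.2 mOsm/kg
Osmolar gap = measured − calculated = 300 − 299.2 = 0.8 mOsm/kg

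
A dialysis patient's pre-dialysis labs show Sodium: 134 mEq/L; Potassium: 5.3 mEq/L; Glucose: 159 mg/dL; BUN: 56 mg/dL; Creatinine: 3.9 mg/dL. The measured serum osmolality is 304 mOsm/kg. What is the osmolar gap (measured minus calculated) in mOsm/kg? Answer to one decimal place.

Calculated osmolality = 2·Na + glucose/18 + BUN/2.8
= 2·134 + 159/18 + 56/2.8
= 268 + 8.83 + 20
= 296.83 mOsm/kg ≈ 296.8 mOsm/kg
Osmolar gap = measured − calculated = 304 − 296.8 = 7.2 mOsm/kg

7.2 mOsm/kg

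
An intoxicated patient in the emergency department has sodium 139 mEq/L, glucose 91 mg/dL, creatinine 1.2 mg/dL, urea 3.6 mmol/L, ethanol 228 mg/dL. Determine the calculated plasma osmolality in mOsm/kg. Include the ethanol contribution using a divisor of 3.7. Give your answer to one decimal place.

348.3 mOsm/kg

Calculated osmolality = 2·Na + glucose/18 + urea + ethanol/3.7
= 2·139 + 91/18 + 3.6 + 228/3.7
= 278 + 5.06 + 3.60 + 61.62
= 348.28 mOsm/kg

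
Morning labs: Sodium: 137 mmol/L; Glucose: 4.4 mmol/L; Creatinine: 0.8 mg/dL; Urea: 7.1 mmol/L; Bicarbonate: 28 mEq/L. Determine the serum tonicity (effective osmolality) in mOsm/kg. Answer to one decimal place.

278.4 mOsm/kg

Effective osmolality excludes urea (freely permeant across cell membranes):
2·Na + glucose
= 2·137 + 4.4
= 274 + 4.4
= 278.4 mOsm/kg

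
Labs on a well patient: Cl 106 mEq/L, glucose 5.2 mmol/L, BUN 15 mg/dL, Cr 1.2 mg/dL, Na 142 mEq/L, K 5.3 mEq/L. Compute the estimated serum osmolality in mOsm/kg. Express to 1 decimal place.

Calculated osmolality = 2·Na + glucose + BUN/2.8
= 2·142 + 5.2 + 15/2.8
= 284 + 5.20 + 5.36
= 294.56 mOsm/kg

294.6 mOsm/kg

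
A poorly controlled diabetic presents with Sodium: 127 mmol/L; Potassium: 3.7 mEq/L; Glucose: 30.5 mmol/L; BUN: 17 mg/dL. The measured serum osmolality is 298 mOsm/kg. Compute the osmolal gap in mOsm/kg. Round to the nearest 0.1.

Calculated osmolality = 2·Na + glucose + BUN/2.8
= 2·127 + 30.5 + 17/2.8
= 254 + 30.50 + 6.07
= 290.57 mOsm/kg ≈ 290.6 mOsm/kg
Osmolar gap = measured − calculated = 298 − 290.6 = 7.4 mOsm/kg

7.4 mOsm/kg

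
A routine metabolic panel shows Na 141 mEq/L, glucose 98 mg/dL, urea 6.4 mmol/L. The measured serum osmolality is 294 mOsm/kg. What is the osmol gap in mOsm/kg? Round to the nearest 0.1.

0.2 mOsm/kg

Calculated osmolality = 2·Na + glucose/18 + urea
= 2·141 + 98/18 + 6.4
= 282 + 5.44 + 6.40
= 293.84 mOsm/kg ≈ 293.8 mOsm/kg
Osmolar gap = measured − calculated = 294 − 293.8 = 0.2 mOsm/kg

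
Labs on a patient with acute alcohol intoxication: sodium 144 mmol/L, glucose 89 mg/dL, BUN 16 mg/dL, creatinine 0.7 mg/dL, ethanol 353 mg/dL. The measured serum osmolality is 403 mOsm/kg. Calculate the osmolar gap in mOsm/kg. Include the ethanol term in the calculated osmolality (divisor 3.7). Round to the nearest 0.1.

Calculated osmolality = 2·Na + glucose/18 + BUN/2.8 + ethanol/3.7
= 2·144 + 89/18 + 16/2.8 + 353/3.7
= 288 + 4.94 + 5.71 + 95.41
= 394.06 mOsm/kg ≈ 394.1 mOsm/kg
Osmolar gap = measured − calculated = 403 − 394.1 = 8.9 mOsm/kg

8.9 mOsm/kg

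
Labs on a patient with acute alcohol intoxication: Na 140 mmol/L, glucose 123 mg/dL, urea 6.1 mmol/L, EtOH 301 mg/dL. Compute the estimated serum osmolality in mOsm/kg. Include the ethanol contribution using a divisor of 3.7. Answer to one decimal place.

374.3 mOsm/kg

Calculated osmolality = 2·Na + glucose/18 + urea + ethanol/3.7
= 2·140 + 123/18 + 6.1 + 301/3.7
= 280 + 6.83 + 6.10 + 81.35
= 374.28 mOsm/kg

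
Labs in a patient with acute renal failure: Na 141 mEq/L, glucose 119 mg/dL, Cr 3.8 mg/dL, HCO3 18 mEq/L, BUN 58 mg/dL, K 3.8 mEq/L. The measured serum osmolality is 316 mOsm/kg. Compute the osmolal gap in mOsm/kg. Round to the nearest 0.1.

6.7 mOsm/kg

Calculated osmolality = 2·Na + glucose/18 + BUN/2.8
= 2·141 + 119/18 + 58/2.8
= 282 + 6.61 + 20.71
= 309.32 mOsm/kg ≈ 309.3 mOsm/kg
Osmolar gap = measured − calculated = 316 − 309.3 = 6.7 mOsm/kg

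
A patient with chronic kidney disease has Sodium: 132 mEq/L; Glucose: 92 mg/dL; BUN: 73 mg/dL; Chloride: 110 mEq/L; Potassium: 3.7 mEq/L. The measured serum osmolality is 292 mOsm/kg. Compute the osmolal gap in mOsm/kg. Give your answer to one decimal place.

Calculated osmolality = 2·Na + glucose/18 + BUN/2.8
= 2·132 + 92/18 + 73/2.8
= 264 + 5.11 + 26.07
= 295.18 mOsm/kg ≈ 295.2 mOsm/kg
Osmolar gap = measured − calculated = 292 − 295.2 = -3.2 mOsm/kg

-3.2 mOsm/kg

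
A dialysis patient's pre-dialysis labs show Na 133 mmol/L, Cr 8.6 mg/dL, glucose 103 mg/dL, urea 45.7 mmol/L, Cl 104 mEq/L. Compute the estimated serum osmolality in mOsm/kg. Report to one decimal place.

Calculated osmolality = 2·Na + glucose/18 + urea
= 2·133 + 103/18 + 45.7
= 266 + 5.72 + 45.70
= 317.42 mOsm/kg

317.4 mOsm/kg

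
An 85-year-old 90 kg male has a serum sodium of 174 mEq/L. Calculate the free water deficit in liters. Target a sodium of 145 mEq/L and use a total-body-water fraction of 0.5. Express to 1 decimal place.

TBW = 0.5 · 90 = 45 L
Free water deficit = TBW · (Na/145 − 1)
= 45 · (174/145 − 1)
= 45 · 0.2
= 9 L

9.0 L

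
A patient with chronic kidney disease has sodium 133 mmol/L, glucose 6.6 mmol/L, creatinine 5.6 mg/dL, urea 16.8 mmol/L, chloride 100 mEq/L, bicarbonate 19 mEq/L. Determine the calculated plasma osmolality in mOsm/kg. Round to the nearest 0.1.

Calculated osmolality = 2·Na + glucose + urea
= 2·133 + 6.6 + 16.8
= 266 + 6.60 + 16.80
= 289.4 mOsm/kg

289.4 mOsm/kg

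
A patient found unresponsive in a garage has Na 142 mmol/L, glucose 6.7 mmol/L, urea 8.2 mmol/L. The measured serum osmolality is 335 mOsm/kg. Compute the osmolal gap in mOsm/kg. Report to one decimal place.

Calculated osmolality = 2·Na + glucose + urea
= 2·142 + 6.7 + 8.2
= 284 + 6.70 + 8.20
= 298.9 mOsm/kg ≈ 298.9 mOsm/kg
Osmolar gap = measured − calculated = 335 − 298.9 = 36.1 mOsm/kg

36.1 mOsm/kg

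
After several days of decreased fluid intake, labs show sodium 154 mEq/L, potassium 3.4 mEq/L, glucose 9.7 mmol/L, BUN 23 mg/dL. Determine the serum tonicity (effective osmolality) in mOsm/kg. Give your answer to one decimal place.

317.7 mOsm/kg

Effective osmolality excludes urea (freely permeant across cell membranes):
2·Na + glucose
= 2·154 + 9.7
= 308 + 9.7
= 317.7 mOsm/kg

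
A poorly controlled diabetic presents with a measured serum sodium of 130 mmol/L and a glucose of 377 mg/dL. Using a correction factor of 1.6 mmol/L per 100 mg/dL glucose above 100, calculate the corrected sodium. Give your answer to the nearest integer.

134 mmol/L

Corrected Na = measured Na + 1.6 · (glucose − 100)/100
= 130 + 1.6 · (377 − 100)/100
= 130 + 4.4
= 134.4 mmol/L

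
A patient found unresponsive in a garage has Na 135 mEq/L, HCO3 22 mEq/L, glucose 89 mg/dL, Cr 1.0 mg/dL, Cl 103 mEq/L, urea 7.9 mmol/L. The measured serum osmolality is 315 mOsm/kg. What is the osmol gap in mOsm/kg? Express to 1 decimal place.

32.2 mOsm/kg

Calculated osmolality = 2·Na + glucose/18 + urea
= 2·135 + 89/18 + 7.9
= 270 + 4.94 + 7.90
= 282.84 mOsm/kg ≈ 282.8 mOsm/kg
Osmolar gap = measured − calculated = 315 − 282.8 = 32.2 mOsm/kg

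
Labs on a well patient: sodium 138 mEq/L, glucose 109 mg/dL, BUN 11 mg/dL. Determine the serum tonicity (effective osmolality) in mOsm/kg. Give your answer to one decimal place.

Effective osmolality excludes urea (freely permeant across cell membranes):
2·Na + glucose/18
= 2·138 + 109/18
= 276 + 6.06
= 282.06 mOsm/kg

282.1 mOsm/kg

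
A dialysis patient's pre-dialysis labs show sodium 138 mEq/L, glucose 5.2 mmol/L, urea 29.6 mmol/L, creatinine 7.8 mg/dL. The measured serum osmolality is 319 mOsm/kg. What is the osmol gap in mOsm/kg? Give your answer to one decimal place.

Calculated osmolality = 2·Na + glucose + urea
= 2·138 + 5.2 + 29.6
= 276 + 5.20 + 29.60
= 310.8 mOsm/kg ≈ 310.8 mOsm/kg
Osmolar gap = measured − calculated = 319 − 310.8 = 8.2 mOsm/kg

8.2 mOsm/kg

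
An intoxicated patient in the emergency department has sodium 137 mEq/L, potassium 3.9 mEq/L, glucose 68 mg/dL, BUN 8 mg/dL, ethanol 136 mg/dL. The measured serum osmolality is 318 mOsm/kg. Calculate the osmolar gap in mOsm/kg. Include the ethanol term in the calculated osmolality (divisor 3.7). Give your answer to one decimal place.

Calculated osmolality = 2·Na + glucose/18 + BUN/2.8 + ethanol/3.7
= 2·137 + 68/18 + 8/2.8 + 136/3.7
= 274 + 3.78 + 2.86 + 36.76
= 317.4 mOsm/kg ≈ 317.4 mOsm/kg
Osmolar gap = measured − calculated = 318 − 317.4 = 0.6 mOsm/kg

0.6 mOsm/kg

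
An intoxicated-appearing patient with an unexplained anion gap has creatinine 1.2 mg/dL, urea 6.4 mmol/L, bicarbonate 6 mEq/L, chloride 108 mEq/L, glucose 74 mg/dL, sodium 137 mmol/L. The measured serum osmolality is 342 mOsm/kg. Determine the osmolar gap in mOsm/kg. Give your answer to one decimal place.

57.5 mOsm/kg

Calculated osmolality = 2·Na + glucose/18 + urea
= 2·137 + 74/18 + 6.4
= 274 + 4.11 + 6.40
= 284.51 mOsm/kg ≈ 284.5 mOsm/kg
Osmolar gap = measured − calculated = 342 − 284.5 = 57.5 mOsm/kg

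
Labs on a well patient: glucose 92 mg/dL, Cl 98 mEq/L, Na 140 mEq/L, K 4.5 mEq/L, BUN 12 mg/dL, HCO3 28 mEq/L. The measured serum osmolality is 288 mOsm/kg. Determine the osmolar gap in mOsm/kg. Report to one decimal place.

Calculated osmolality = 2·Na + glucose/18 + BUN/2.8
= 2·140 + 92/18 + 12/2.8
= 280 + 5.11 + 4.29
= 289.4 mOsm/kg ≈ 289.4 mOsm/kg
Osmolar gap = measured − calculated = 288 − 289.4 = -1.4 mOsm/kg

-1.4 mOsm/kg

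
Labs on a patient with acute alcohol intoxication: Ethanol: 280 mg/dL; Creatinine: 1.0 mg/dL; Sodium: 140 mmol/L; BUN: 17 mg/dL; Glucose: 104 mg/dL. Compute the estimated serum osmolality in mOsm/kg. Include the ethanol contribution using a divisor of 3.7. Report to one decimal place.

Calculated osmolality = 2·Na + glucose/18 + BUN/2.8 + ethanol/3.7
= 2·140 + 104/18 + 17/2.8 + 280/3.7
= 280 + 5.78 + 6.07 + 75.68
= 367.53 mOsm/kg

367.5 mOsm/kg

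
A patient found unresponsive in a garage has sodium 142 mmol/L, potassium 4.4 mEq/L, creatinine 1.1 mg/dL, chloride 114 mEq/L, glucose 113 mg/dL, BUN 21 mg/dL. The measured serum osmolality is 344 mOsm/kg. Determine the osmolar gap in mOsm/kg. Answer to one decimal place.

46.2 mOsm/kg

Calculated osmolality = 2·Na + glucose/18 + BUN/2.8
= 2·142 + 113/18 + 21/2.8
= 284 + 6.28 + 7.50
= 297.78 mOsm/kg ≈ 297.8 mOsm/kg
Osmolar gap = measured − calculated = 344 − 297.8 = 46.2 mOsm/kg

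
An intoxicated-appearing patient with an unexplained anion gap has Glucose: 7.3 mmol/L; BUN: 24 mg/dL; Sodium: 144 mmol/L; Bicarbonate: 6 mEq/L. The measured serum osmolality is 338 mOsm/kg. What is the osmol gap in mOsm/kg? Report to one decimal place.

34.1 mOsm/kg

Calculated osmolality = 2·Na + glucose + BUN/2.8
= 2·144 + 7.3 + 24/2.8
= 288 + 7.30 + 8.57
= 303.87 mOsm/kg ≈ 303.9 mOsm/kg
Osmolar gap = measured − calculated = 338 − 303.9 = 34.1 mOsm/kg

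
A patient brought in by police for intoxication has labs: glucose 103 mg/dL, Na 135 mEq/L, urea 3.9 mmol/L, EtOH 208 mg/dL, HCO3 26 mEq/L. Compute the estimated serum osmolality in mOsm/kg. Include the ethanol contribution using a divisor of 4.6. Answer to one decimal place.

324.8 mOsm/kg

Calculated osmolality = 2·Na + glucose/18 + urea + ethanol/4.6
= 2·135 + 103/18 + 3.9 + 208/4.6
= 270 + 5.72 + 3.90 + 45.22
= 324.84 mOsm/kg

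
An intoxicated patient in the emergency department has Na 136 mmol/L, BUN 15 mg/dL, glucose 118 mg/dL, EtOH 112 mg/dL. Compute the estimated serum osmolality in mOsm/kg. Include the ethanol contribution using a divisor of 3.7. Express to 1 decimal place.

314.2 mOsm/kg

Calculated osmolality = 2·Na + glucose/18 + BUN/2.8 + ethanol/3.7
= 2·136 + 118/18 + 15/2.8 + 112/3.7
= 272 + 6.56 + 5.36 + 30.27
= 314.19 mOsm/kg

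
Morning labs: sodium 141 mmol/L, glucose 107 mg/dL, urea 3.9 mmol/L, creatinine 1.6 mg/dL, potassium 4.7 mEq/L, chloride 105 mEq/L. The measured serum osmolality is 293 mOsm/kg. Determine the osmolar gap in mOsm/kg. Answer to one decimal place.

1.2 mOsm/kg

Calculated osmolality = 2·Na + glucose/18 + urea
= 2·141 + 107/18 + 3.9
= 282 + 5.94 + 3.90
= 291.84 mOsm/kg ≈ 291.8 mOsm/kg
Osmolar gap = measured − calculated = 293 − 291.8 = 1.2 mOsm/kg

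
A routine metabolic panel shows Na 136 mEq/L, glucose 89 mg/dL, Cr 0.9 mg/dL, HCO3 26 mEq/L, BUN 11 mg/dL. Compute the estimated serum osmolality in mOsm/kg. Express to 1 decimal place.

280.9 mOsm/kg

Calculated osmolality = 2·Na + glucose/18 + BUN/2.8
= 2·136 + 89/18 + 11/2.8
= 272 + 4.94 + 3.93
= 280.87 mOsm/kg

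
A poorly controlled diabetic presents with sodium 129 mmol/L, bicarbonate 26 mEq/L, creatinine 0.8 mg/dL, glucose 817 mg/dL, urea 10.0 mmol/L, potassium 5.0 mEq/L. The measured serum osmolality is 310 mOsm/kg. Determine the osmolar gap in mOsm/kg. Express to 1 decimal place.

Calculated osmolality = 2·Na + glucose/18 + urea
= 2·129 + 817/18 + 10
= 258 + 45.39 + 10
= 313.39 mOsm/kg ≈ 313.4 mOsm/kg
Osmolar gap = measured − calculated = 310 − 313.4 = -3.4 mOsm/kg

-3.4 mOsm/kg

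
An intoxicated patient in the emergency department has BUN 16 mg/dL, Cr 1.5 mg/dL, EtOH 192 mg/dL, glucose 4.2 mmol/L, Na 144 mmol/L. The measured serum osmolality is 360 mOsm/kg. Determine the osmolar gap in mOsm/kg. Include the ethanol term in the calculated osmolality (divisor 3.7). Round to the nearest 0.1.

10.2 mOsm/kg

Calculated osmolality = 2·Na + glucose + BUN/2.8 + ethanol/3.7
= 2·144 + 4.2 + 16/2.8 + 192/3.7
= 288 + 4.20 + 5.71 + 51.89
= 349.8 mOsm/kg ≈ 349.8 mOsm/kg
Osmolar gap = measured − calculated = 360 − 349.8 = 10.2 mOsm/kg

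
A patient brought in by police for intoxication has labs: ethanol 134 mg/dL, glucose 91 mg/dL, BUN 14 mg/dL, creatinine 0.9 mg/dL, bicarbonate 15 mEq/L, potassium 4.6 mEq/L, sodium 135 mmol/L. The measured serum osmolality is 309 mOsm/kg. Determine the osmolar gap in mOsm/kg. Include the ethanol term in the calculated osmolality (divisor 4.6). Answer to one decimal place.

-0.2 mOsm/kg

Calculated osmolality = 2·Na + glucose/18 + BUN/2.8 + ethanol/4.6
= 2·135 + 91/18 + 14/2.8 + 134/4.6
= 270 + 5.06 + 5 + 29.13
= 309.19 mOsm/kg ≈ 309.2 mOsm/kg
Osmolar gap = measured − calculated = 309 − 309.2 = -0.2 mOsm/kg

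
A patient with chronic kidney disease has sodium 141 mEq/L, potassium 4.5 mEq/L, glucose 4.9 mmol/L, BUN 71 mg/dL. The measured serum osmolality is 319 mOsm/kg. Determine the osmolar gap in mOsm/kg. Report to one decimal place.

6.7 mOsm/kg

Calculated osmolality = 2·Na + glucose + BUN/2.8
= 2·141 + 4.9 + 71/2.8
= 282 + 4.90 + 25.36
= 312.26 mOsm/kg ≈ 312.3 mOsm/kg
Osmolar gap = measured − calculated = 319 − 312.3 = 6.7 mOsm/kg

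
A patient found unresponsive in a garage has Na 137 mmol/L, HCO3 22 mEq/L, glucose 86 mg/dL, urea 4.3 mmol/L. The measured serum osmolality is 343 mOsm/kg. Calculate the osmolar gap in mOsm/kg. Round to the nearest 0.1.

59.9 mOsm/kg

Calculated osmolality = 2·Na + glucose/18 + urea
= 2·137 + 86/18 + 4.3
= 274 + 4.78 + 4.30
= 283.08 mOsm/kg ≈ 283.1 mOsm/kg
Osmolar gap = measured − calculated = 343 − 283.1 = 59.9 mOsm/kg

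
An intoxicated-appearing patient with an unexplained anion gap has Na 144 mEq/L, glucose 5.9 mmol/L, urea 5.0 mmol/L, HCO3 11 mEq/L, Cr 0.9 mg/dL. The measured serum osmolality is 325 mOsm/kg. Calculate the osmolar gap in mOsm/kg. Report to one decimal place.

26.1 mOsm/kg

Calculated osmolality = 2·Na + glucose + urea
= 2·144 + 5.9 + 5
= 288 + 5.90 + 5
= 298.9 mOsm/kg ≈ 298.9 mOsm/kg
Osmolar gap = measured − calculated = 325 − 298.9 = 26.1 mOsm/kg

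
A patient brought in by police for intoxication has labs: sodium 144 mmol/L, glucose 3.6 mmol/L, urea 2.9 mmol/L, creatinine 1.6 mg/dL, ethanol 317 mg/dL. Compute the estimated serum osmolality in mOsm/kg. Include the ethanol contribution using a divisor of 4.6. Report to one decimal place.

Calculated osmolality = 2·Na + glucose + urea + ethanol/4.6
= 2·144 + 3.6 + 2.9 + 317/4.6
= 288 + 3.60 + 2.90 + 68.91
= 363.41 mOsm/kg

363.4 mOsm/kg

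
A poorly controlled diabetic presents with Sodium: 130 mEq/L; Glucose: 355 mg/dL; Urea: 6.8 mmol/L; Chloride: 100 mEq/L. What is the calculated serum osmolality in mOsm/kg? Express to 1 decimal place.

Calculated osmolality = 2·Na + glucose/18 + urea
= 2·130 + 355/18 + 6.8
= 260 + 19.72 + 6.80
= 286.52 mOsm/kg

286.5 mOsm/kg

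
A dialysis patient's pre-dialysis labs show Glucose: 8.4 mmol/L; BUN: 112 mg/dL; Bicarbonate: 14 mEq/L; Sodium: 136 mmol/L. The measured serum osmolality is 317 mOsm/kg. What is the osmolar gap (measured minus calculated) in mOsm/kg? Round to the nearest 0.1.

Calculated osmolality = 2·Na + glucose + BUN/2.8
= 2·136 + 8.4 + 112/2.8
= 272 + 8.40 + 40
= 320.4 mOsm/kg ≈ 320.4 mOsm/kg
Osmolar gap = measured − calculated = 317 − 320.4 = -3.4 mOsm/kg

-3.4 mOsm/kg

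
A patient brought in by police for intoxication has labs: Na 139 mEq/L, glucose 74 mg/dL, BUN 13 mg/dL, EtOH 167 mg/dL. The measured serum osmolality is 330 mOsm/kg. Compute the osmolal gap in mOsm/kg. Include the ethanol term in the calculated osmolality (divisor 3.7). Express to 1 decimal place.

-1.9 mOsm/kg

Calculated osmolality = 2·Na + glucose/18 + BUN/2.8 + ethanol/3.7
= 2·139 + 74/18 + 13/2.8 + 167/3.7
= 278 + 4.11 + 4.64 + 45.14
= 331.89 mOsm/kg ≈ 331.9 mOsm/kg
Osmolar gap = measured − calculated = 330 − 331.9 = -1.9 mOsm/kg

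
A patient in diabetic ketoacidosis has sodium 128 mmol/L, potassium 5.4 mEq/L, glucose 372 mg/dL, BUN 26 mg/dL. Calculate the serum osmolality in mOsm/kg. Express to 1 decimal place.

Calculated osmolality = 2·Na + glucose/18 + BUN/2.8
= 2·128 + 372/18 + 26/2.8
= 256 + 20.67 + 9.29
= 285.96 mOsm/kg

286.0 mOsm/kg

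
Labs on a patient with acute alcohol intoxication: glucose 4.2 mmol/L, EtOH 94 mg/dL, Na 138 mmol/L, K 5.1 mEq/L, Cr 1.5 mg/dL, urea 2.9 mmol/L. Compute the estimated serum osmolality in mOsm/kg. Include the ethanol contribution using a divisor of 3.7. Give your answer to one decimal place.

Calculated osmolality = 2·Na + glucose + urea + ethanol/3.7
= 2·138 + 4.2 + 2.9 + 94/3.7
= 276 + 4.20 + 2.90 + 25.41
= 308.51 mOsm/kg

308.5 mOsm/kg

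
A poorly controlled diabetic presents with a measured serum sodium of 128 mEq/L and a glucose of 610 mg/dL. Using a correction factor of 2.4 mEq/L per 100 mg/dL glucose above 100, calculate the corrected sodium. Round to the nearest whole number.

140 mEq/L

Corrected Na = measured Na + 2.4 · (glucose − 100)/100
= 128 + 2.4 · (610 − 100)/100
= 128 + 12.2
= 140.2 mEq/L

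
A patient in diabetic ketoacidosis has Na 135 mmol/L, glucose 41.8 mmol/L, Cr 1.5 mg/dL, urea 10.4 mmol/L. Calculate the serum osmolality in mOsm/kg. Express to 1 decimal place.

322.2 mOsm/kg

Calculated osmolality = 2·Na + glucose + urea
= 2·135 + 41.8 + 10.4
= 270 + 41.80 + 10.40
= 322.2 mOsm/kg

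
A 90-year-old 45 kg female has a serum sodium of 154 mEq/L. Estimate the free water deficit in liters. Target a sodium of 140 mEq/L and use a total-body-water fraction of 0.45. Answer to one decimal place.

TBW = 0.45 · 45 = 20.25 L
Free water deficit = TBW · (Na/140 − 1)
= 20.25 · (154/140 − 1)
= 20.25 · 0.1
= 2.02 L

2.0 L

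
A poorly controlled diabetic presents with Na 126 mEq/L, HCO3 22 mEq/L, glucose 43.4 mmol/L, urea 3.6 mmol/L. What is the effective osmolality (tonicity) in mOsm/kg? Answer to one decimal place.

Effective osmolality excludes urea (freely permeant across cell membranes):
2·Na + glucose
= 2·126 + 43.4
= 252 + 43.4
= 295.4 mOsm/kg

295.4 mOsm/kg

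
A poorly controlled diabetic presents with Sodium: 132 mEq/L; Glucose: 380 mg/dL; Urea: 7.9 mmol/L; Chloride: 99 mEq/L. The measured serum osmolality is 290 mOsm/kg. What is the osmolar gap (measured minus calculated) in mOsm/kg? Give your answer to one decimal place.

Calculated osmolality = 2·Na + glucose/18 + urea
= 2·132 + 380/18 + 7.9
= 264 + 21.11 + 7.90
= 293.01 mOsm/kg ≈ 293.0 mOsm/kg
Osmolar gap = measured − calculated = 290 − 293.0 = -3.0 mOsm/kg

-3.0 mOsm/kg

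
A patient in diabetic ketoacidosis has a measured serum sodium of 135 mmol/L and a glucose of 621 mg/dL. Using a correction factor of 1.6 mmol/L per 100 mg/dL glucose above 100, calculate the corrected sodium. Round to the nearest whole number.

Corrected Na = measured Na + 1.6 · (glucose − 100)/100
= 135 + 1.6 · (621 − 100)/100
= 135 + 8.3
= 143.3 mmol/L

143 mmol/L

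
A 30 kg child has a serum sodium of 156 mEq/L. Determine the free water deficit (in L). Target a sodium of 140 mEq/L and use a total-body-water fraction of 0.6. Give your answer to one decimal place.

TBW = 0.6 · 30 = 18 L
Free water deficit = TBW · (Na/140 − 1)
= 18 · (156/140 − 1)
= 18 · 0.1143
= 2.06 L

2.1 L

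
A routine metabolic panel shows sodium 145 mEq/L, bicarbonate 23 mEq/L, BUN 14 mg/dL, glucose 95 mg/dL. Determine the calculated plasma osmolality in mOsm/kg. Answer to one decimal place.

300.3 mOsm/kg

Calculated osmolality = 2·Na + glucose/18 + BUN/2.8
= 2·145 + 95/18 + 14/2.8
= 290 + 5.28 + 5
= 300.28 mOsm/kg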